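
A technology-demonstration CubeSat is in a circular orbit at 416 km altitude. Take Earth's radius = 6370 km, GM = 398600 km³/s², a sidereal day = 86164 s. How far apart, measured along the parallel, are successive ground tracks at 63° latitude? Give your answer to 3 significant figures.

Semi-major axis a = 6370 + 416 = 6786 km. Period T = 2π√(a³/μ) = 2π√(6786³/398600) = 5563.3 s = 92.72 min.
Node shift per orbit = (5563.3/86164) × 360° = 23.24°.
Equatorial spacing = 23.24 × 111.2 km/° = 2584 km.
At 63° latitude, spacing = 2584 × cos(63°) = 1173 km.

1170 km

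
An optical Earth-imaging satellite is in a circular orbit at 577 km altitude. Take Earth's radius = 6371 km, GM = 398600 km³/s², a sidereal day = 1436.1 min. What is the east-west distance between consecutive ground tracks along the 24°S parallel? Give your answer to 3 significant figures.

2450 km

Semi-major axis a = 6371 + 577 = 6948 km. Period T = 2π√(a³/μ) = 2π√(6948³/398600) = 5763.7 s = 96.06 min.
Node shift per orbit = (5763.7/86166) × 360° = 24.08°.
Equatorial spacing = 24.08 × 111.2 km/° = 2678 km.
At 24° latitude, spacing = 2678 × cos(24°) = 2446 km.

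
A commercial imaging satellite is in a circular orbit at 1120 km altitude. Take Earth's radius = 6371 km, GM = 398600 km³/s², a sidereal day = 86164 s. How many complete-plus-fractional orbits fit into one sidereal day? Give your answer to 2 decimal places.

13.35

Semi-major axis a = 6371 + 1120 = 7491 km. Period T = 2π√(a³/μ) = 2π√(7491³/398600) = 6452.4 s = 107.54 min.
Orbits per sidereal day = 86164 / 6452.4 = 13.354.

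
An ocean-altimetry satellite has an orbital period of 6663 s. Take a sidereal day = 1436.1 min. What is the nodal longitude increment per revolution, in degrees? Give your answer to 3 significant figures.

27.8°

During one orbit Earth rotates (6663.0 / 86166) × 360° = 27.84°.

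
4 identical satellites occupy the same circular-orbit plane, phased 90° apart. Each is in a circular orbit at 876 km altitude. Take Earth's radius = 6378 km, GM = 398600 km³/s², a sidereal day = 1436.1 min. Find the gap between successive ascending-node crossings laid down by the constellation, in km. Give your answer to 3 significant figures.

Semi-major axis a = 6378 + 876 = 7254 km. Period T = 2π√(a³/μ) = 2π√(7254³/398600) = 6148.6 s = 102.48 min.
Single-satellite node shift = (6148.6/86166) × 360° = 25.69°.
With 4 satellites evenly phased, successive equator crossings are 25.69/4 = 6.422° apart.
That is 6.422 × 111.3 = 715 km at the equator.

715 km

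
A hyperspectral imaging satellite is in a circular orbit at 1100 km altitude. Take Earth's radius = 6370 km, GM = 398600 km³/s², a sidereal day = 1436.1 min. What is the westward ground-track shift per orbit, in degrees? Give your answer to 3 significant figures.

Semi-major axis a = 6370 + 1100 = 7470 km. Period T = 2π√(a³/μ) = 2π√(7470³/398600) = 6425.3 s = 107.09 min.
During one orbit Earth rotates (6425.3 / 86166) × 360° = 26.84°.

26.8°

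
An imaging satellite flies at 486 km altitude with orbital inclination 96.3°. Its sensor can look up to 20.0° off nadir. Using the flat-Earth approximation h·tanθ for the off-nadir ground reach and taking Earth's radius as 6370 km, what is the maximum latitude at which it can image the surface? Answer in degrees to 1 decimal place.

Retrograde orbit: the ground track reaches ±(180° − i) = ±(180 − 96.3) = ±83.7°.
Sensor half-swath on the ground ≈ 486·tan(20.0°) = 177 km = 1.59° of latitude.
Maximum observable latitude ≈ 83.7 + 1.59 = 85.3°.

85.3°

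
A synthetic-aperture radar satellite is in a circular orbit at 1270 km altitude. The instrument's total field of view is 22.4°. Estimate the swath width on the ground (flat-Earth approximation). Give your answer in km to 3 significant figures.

Half-angle = 22.4°/2 = 11.2°.
Swath width ≈ 2h·tan(θ/2) = 2 × 1270 × tan(11.2°) = 502.9 km.

503 km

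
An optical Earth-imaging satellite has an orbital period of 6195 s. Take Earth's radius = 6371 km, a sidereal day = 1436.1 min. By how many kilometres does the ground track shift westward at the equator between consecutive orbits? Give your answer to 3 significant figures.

2880 km

During one orbit Earth rotates (6195.0 / 86166) × 360° = 25.88°.
At the equator that is 25.88° × (2π·6371/360) km/° = 25.88 × 111.2 = 2878 km.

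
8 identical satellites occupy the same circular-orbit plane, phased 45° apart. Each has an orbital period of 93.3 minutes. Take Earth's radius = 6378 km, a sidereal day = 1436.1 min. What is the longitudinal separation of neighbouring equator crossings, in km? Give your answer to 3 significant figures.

325 km

T = 93.3 min = 5598.0 s.
Single-satellite node shift = (5598.0/86166) × 360° = 23.39°.
With 8 satellites evenly phased, successive equator crossings are 23.39/8 = 2.924° apart.
That is 2.924 × 111.3 = 325 km at the equator.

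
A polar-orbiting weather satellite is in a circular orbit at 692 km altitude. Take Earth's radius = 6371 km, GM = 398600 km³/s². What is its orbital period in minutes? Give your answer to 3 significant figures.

Semi-major axis a = 6371 + 692 = 7063 km. Period T = 2π√(a³/μ) = 2π√(7063³/398600) = 5907.4 s = 98.46 min.

98.5 min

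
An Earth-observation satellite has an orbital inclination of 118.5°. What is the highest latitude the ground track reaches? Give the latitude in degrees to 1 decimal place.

61.5°

Retrograde orbit: the ground track reaches ±(180° − i) = ±(180 − 118.5) = ±61.5°.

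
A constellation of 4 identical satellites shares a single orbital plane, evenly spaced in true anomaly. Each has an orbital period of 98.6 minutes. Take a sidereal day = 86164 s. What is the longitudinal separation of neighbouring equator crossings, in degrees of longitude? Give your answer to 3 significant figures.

6.18°

T = 98.6 min = 5916.0 s.
Single-satellite node shift = (5916.0/86164) × 360° = 24.72°.
With 4 satellites evenly phased, successive equator crossings are 24.72/4 = 6.179° apart.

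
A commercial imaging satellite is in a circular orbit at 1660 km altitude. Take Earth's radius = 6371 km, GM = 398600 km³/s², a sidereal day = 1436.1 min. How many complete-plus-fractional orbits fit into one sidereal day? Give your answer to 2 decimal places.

Semi-major axis a = 6371 + 1660 = 8031 km. Period T = 2π√(a³/μ) = 2π√(8031³/398600) = 7162.5 s = 119.38 min.
Orbits per sidereal day = 86166 / 7162.5 = 12.030.

12.03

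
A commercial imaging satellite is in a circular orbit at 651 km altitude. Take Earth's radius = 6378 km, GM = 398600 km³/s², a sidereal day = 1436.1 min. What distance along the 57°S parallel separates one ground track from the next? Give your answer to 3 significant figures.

Semi-major axis a = 6378 + 651 = 7029 km. Period T = 2π√(a³/μ) = 2π√(7029³/398600) = 5864.8 s = 97.75 min.
Node shift per orbit = (5864.8/86166) × 360° = 24.50°.
Equatorial spacing = 24.50 × 111.3 km/° = 2728 km.
At 57° latitude, spacing = 2728 × cos(57°) = 1486 km.

1490 km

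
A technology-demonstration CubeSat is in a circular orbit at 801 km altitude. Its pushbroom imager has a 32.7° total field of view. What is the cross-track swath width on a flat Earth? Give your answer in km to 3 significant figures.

Half-angle = 32.7°/2 = 16.35°.
Swath width ≈ 2h·tan(θ/2) = 2 × 801 × tan(16.35°) = 470.0 km.

470 km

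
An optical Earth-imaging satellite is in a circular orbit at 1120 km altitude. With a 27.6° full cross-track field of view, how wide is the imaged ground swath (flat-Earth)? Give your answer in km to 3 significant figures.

550 km

Half-angle = 27.6°/2 = 13.8°.
Swath width ≈ 2h·tan(θ/2) = 2 × 1120 × tan(13.8°) = 550.2 km.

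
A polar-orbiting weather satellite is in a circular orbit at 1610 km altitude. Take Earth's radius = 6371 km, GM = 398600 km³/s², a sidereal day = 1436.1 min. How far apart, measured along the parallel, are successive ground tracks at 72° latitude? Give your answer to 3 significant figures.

Semi-major axis a = 6371 + 1610 = 7981 km. Period T = 2π√(a³/μ) = 2π√(7981³/398600) = 7095.7 s = 118.26 min.
Node shift per orbit = (7095.7/86166) × 360° = 29.65°.
Equatorial spacing = 29.65 × 111.2 km/° = 3296 km.
At 72° latitude, spacing = 3296 × cos(72°) = 1019 km.

1020 km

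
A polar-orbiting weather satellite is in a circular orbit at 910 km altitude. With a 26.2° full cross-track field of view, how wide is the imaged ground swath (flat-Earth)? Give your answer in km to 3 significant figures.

Half-angle = 26.2°/2 = 13.1°.
Swath width ≈ 2h·tan(θ/2) = 2 × 910 × tan(13.1°) = 423.5 km.

424 km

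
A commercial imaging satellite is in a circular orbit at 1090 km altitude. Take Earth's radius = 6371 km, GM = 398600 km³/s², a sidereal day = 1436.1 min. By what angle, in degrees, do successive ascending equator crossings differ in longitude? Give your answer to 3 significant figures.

26.8°

Semi-major axis a = 6371 + 1090 = 7461 km. Period T = 2π√(a³/μ) = 2π√(7461³/398600) = 6413.7 s = 106.89 min.
During one orbit Earth rotates (6413.7 / 86166) × 360° = 26.80°.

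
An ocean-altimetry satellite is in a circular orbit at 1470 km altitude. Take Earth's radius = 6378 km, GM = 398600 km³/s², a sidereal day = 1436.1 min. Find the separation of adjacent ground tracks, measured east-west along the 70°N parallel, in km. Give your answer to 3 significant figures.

Semi-major axis a = 6378 + 1470 = 7848 km. Period T = 2π√(a³/μ) = 2π√(7848³/398600) = 6919.1 s = 115.32 min.
Node shift per orbit = (6919.1/86166) × 360° = 28.91°.
Equatorial spacing = 28.91 × 111.3 km/° = 3218 km.
At 70° latitude, spacing = 3218 × cos(70°) = 1101 km.

1100 km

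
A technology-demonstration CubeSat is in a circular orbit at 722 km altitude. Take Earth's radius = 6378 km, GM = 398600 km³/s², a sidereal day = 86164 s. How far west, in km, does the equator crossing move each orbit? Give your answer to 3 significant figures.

Semi-major axis a = 6378 + 722 = 7100 km. Period T = 2π√(a³/μ) = 2π√(7100³/398600) = 5953.9 s = 99.23 min.
During one orbit Earth rotates (5953.9 / 86164) × 360° = 24.88°.
At the equator that is 24.88° × (2π·6378/360) km/° = 24.88 × 111.3 = 2769 km.

2770 km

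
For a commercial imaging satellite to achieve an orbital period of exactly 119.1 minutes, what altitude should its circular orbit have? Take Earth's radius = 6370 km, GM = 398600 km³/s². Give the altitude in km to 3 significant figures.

1650 km

T = 119.1 min = 7146.0 s.
From T = 2π√(a³/μ): a = (μ T²/4π²)^(1/3) = (398600 × 7146.0² / 4π²)^(1/3) = 8019 km.
Altitude h = a − R = 8019 − 6370 = 1649 km.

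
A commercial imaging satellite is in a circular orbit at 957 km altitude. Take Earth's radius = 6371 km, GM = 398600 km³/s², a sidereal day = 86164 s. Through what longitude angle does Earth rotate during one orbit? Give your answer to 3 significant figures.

26.1°

Semi-major axis a = 6371 + 957 = 7328 km. Period T = 2π√(a³/μ) = 2π√(7328³/398600) = 6242.9 s = 104.05 min.
During one orbit Earth rotates (6242.9 / 86164) × 360° = 26.08°.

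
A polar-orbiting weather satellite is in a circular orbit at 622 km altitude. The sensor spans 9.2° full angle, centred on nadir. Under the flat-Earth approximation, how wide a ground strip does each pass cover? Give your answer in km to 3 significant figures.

Half-angle = 9.2°/2 = 4.6°.
Swath width ≈ 2h·tan(θ/2) = 2 × 622 × tan(4.6°) = 100.1 km.

100 km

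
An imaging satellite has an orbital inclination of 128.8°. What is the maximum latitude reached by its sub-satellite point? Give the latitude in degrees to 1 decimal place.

Retrograde orbit: the ground track reaches ±(180° − i) = ±(180 − 128.8) = ±51.2°.

51.2°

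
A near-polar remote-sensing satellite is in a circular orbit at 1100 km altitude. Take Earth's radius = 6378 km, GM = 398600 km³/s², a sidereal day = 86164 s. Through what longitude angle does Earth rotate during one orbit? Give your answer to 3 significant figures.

Semi-major axis a = 6378 + 1100 = 7478 km. Period T = 2π√(a³/μ) = 2π√(7478³/398600) = 6435.6 s = 107.26 min.
During one orbit Earth rotates (6435.6 / 86164) × 360° = 26.89°.

26.9°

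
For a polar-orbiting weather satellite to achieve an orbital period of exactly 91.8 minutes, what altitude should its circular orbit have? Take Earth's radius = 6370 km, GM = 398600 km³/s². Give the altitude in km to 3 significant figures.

T = 91.8 min = 5508.0 s.
From T = 2π√(a³/μ): a = (μ T²/4π²)^(1/3) = (398600 × 5508.0² / 4π²)^(1/3) = 6741 km.
Altitude h = a − R = 6741 − 6370 = 371 km.

371 km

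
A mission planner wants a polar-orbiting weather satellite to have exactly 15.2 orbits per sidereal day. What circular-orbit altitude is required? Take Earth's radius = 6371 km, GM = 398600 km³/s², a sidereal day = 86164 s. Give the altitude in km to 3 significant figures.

500 km

Required period T = 86164 / 15.2 = 5668.7 s.
From T = 2π√(a³/μ): a = (μ T²/4π²)^(1/3) = (398600 × 5668.7² / 4π²)^(1/3) = 6871 km.
Altitude h = a − R = 6871 − 6371 = 500 km.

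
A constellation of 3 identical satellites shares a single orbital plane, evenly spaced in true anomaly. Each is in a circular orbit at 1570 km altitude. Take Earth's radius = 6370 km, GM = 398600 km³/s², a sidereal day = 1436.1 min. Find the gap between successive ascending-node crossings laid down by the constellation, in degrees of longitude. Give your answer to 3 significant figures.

9.81°

Semi-major axis a = 6370 + 1570 = 7940 km. Period T = 2π√(a³/μ) = 2π√(7940³/398600) = 7041.1 s = 117.35 min.
Single-satellite node shift = (7041.1/86166) × 360° = 29.42°.
With 3 satellites evenly phased, successive equator crossings are 29.42/3 = 9.806° apart.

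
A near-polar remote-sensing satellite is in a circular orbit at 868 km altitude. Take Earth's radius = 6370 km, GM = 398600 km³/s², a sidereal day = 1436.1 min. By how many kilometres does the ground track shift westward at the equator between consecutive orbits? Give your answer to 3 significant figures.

Semi-major axis a = 6370 + 868 = 7238 km. Period T = 2π√(a³/μ) = 2π√(7238³/398600) = 6128.3 s = 102.14 min.
During one orbit Earth rotates (6128.3 / 86166) × 360° = 25.60°.
At the equator that is 25.60° × (2π·6370/360) km/° = 25.60 × 111.2 = 2847 km.

2850 km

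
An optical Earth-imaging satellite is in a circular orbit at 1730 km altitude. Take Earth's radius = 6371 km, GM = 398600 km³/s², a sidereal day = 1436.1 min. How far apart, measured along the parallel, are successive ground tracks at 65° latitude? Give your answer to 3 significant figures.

1420 km

Semi-major axis a = 6371 + 1730 = 8101 km. Period T = 2π√(a³/μ) = 2π√(8101³/398600) = 7256.4 s = 120.94 min.
Node shift per orbit = (7256.4/86166) × 360° = 30.32°.
Equatorial spacing = 30.32 × 111.2 km/° = 3371 km.
At 65° latitude, spacing = 3371 × cos(65°) = 1425 km.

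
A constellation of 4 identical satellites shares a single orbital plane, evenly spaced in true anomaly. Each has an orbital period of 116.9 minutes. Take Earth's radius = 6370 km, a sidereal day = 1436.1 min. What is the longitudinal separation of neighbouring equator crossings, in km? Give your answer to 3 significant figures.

T = 116.9 min = 7014.0 s.
Single-satellite node shift = (7014.0/86166) × 360° = 29.30°.
With 4 satellites evenly phased, successive equator crossings are 29.30/4 = 7.326° apart.
That is 7.326 × 111.2 = 814 km at the equator.

814 km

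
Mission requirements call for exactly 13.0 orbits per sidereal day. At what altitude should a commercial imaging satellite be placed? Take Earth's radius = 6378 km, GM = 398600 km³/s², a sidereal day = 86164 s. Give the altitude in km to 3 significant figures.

Required period T = 86164 / 13.0 = 6628.0 s.
From T = 2π√(a³/μ): a = (μ T²/4π²)^(1/3) = (398600 × 6628.0² / 4π²)^(1/3) = 7626 km.
Altitude h = a − R = 7626 − 6378 = 1248 km.

1250 km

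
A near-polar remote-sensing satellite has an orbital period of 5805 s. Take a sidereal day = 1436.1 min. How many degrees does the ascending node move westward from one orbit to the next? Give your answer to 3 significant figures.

During one orbit Earth rotates (5805.0 / 86166) × 360° = 24.25°.

24.3°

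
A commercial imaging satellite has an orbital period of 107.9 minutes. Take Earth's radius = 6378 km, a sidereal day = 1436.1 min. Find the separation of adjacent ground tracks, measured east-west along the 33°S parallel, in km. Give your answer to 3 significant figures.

T = 107.9 min = 6474.0 s.
Node shift per orbit = (6474.0/86166) × 360° = 27.05°.
Equatorial spacing = 27.05 × 111.3 km/° = 3011 km.
At 33° latitude, spacing = 3011 × cos(33°) = 2525 km.

2530 km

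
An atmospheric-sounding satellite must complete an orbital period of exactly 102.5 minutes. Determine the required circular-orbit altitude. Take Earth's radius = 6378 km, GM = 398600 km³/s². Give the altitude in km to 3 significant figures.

T = 102.5 min = 6150.0 s.
From T = 2π√(a³/μ): a = (μ T²/4π²)^(1/3) = (398600 × 6150.0² / 4π²)^(1/3) = 7255 km.
Altitude h = a − R = 7255 − 6378 = 877 km.

877 km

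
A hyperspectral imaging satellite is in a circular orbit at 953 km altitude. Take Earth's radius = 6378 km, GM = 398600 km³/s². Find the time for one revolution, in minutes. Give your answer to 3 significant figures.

104 min

Semi-major axis a = 6378 + 953 = 7331 km. Period T = 2π√(a³/μ) = 2π√(7331³/398600) = 6246.8 s = 104.11 min.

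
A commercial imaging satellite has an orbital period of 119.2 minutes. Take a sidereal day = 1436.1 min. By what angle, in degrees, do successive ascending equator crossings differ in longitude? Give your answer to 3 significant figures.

T = 119.2 min = 7152.0 s.
During one orbit Earth rotates (7152.0 / 86166) × 360° = 29.88°.

29.9°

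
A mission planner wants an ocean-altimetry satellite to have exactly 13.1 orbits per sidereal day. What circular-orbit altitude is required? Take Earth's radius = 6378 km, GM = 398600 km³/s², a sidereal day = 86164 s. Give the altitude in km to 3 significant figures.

1210 km

Required period T = 86164 / 13.1 = 6577.4 s.
From T = 2π√(a³/μ): a = (μ T²/4π²)^(1/3) = (398600 × 6577.4² / 4π²)^(1/3) = 7587 km.
Altitude h = a − R = 7587 − 6378 = 1209 km.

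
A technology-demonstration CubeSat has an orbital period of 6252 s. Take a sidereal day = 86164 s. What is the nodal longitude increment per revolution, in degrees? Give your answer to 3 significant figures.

During one orbit Earth rotates (6252.0 / 86164) × 360° = 26.12°.

26.1°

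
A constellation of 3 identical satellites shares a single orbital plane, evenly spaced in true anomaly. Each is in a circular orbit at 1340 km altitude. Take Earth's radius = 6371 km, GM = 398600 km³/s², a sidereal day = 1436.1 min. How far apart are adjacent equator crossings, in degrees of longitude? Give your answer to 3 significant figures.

9.38°

Semi-major axis a = 6371 + 1340 = 7711 km. Period T = 2π√(a³/μ) = 2π√(7711³/398600) = 6738.7 s = 112.31 min.
Single-satellite node shift = (6738.7/86166) × 360° = 28.15°.
With 3 satellites evenly phased, successive equator crossings are 28.15/3 = 9.385° apart.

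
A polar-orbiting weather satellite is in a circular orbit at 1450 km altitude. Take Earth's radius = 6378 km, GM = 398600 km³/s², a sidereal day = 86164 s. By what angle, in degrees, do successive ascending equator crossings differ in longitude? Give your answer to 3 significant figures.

Semi-major axis a = 6378 + 1450 = 7828 km. Period T = 2π√(a³/μ) = 2π√(7828³/398600) = 6892.7 s = 114.88 min.
During one orbit Earth rotates (6892.7 / 86164) × 360° = 28.80°.

28.8°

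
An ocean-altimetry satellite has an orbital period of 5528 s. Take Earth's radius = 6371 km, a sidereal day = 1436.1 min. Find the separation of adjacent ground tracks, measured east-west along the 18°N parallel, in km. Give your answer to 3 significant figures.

2440 km

Node shift per orbit = (5528.0/86166) × 360° = 23.10°.
Equatorial spacing = 23.10 × 111.2 km/° = 2568 km.
At 18° latitude, spacing = 2568 × cos(18°) = 2442 km.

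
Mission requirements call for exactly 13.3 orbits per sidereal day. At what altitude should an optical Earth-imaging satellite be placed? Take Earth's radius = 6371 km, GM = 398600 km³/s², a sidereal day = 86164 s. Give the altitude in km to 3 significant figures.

Required period T = 86164 / 13.3 = 6478.5 s.
From T = 2π√(a³/μ): a = (μ T²/4π²)^(1/3) = (398600 × 6478.5² / 4π²)^(1/3) = 7511 km.
Altitude h = a − R = 7511 − 6371 = 1140 km.

1140 km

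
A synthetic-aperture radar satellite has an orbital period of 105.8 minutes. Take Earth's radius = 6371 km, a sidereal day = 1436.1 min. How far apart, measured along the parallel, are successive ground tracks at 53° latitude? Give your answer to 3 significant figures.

T = 105.8 min = 6348.0 s.
Node shift per orbit = (6348.0/86166) × 360° = 26.52°.
Equatorial spacing = 26.52 × 111.2 km/° = 2949 km.
At 53° latitude, spacing = 2949 × cos(53°) = 1775 km.

1770 km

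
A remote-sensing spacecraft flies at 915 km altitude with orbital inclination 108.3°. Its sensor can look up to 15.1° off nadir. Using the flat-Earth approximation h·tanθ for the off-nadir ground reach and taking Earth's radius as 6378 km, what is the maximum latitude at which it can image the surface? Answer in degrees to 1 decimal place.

73.9°

Retrograde orbit: the ground track reaches ±(180° − i) = ±(180 − 108.3) = ±71.7°.
Sensor half-swath on the ground ≈ 915·tan(15.1°) = 247 km = 2.22° of latitude.
Maximum observable latitude ≈ 71.7 + 2.22 = 73.9°.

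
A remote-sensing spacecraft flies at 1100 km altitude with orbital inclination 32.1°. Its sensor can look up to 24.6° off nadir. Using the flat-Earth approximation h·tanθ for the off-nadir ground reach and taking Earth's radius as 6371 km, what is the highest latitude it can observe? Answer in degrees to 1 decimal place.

36.6°

For a prograde orbit the ground track reaches latitude ±i = ±32.1°.
Sensor half-swath on the ground ≈ 1100·tan(24.6°) = 504 km = 4.53° of latitude.
Maximum observable latitude ≈ 32.1 + 4.53 = 36.6°.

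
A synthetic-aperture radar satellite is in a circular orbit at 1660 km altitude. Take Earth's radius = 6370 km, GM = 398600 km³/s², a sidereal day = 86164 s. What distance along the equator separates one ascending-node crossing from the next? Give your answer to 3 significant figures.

Semi-major axis a = 6370 + 1660 = 8030 km. Period T = 2π√(a³/μ) = 2π√(8030³/398600) = 7161.2 s = 119.35 min.
During one orbit Earth rotates (7161.2 / 86164) × 360° = 29.92°.
At the equator that is 29.92° × (2π·6370/360) km/° = 29.92 × 111.2 = 3326 km.

3330 km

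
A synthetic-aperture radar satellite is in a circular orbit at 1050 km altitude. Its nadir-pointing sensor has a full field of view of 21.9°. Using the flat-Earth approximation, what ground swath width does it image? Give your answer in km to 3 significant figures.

Half-angle = 21.9°/2 = 10.95°.
Swath width ≈ 2h·tan(θ/2) = 2 × 1050 × tan(10.95°) = 406.3 km.

406 km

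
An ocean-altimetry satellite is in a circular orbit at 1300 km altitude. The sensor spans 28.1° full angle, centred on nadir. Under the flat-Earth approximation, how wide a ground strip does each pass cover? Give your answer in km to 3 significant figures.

Half-angle = 28.1°/2 = 14.05°.
Swath width ≈ 2h·tan(θ/2) = 2 × 1300 × tan(14.05°) = 650.7 km.

651 km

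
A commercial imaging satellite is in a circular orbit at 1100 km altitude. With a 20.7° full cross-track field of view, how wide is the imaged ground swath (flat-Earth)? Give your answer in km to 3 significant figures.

402 km

Half-angle = 20.7°/2 = 10.35°.
Swath width ≈ 2h·tan(θ/2) = 2 × 1100 × tan(10.35°) = 401.8 km.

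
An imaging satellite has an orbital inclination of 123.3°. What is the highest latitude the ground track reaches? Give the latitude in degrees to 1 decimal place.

56.7°

Retrograde orbit: the ground track reaches ±(180° − i) = ±(180 − 123.3) = ±56.7°.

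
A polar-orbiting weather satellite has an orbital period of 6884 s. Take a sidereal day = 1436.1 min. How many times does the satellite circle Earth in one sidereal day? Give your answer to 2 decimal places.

12.52

Orbits per sidereal day = 86166 / 6884.0 = 12.517.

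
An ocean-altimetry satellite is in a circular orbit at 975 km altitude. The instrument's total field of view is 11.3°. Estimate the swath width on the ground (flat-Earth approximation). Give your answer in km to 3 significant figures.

Half-angle = 11.3°/2 = 5.65°.
Swath width ≈ 2h·tan(θ/2) = 2 × 975 × tan(5.65°) = 192.9 km.

193 km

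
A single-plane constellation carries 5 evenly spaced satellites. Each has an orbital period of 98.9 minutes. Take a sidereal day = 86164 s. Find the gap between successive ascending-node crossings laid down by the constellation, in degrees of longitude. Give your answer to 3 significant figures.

T = 98.9 min = 5934.0 s.
Single-satellite node shift = (5934.0/86164) × 360° = 24.79°.
With 5 satellites evenly phased, successive equator crossings are 24.79/5 = 4.959° apart.

4.96°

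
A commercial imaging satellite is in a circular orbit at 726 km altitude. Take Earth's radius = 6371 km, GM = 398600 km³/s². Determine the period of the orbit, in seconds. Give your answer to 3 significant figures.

5950 seconds

Semi-major axis a = 6371 + 726 = 7097 km. Period T = 2π√(a³/μ) = 2π√(7097³/398600) = 5950.1 s = 99.17 min.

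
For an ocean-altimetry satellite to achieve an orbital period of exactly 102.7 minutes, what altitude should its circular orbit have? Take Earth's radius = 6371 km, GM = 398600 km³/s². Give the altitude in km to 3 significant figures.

T = 102.7 min = 6162.0 s.
From T = 2π√(a³/μ): a = (μ T²/4π²)^(1/3) = (398600 × 6162.0² / 4π²)^(1/3) = 7265 km.
Altitude h = a − R = 7265 − 6371 = 894 km.

894 km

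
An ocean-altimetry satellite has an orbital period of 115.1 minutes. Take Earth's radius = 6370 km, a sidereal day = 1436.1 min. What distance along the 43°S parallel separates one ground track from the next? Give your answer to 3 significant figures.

T = 115.1 min = 6906.0 s.
Node shift per orbit = (6906.0/86166) × 360° = 28.85°.
Equatorial spacing = 28.85 × 111.2 km/° = 3208 km.
At 43° latitude, spacing = 3208 × cos(43°) = 2346 km.

2350 km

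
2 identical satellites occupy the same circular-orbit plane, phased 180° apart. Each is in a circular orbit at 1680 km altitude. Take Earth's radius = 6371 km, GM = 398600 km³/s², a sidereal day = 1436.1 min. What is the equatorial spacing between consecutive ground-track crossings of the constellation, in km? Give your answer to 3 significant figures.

Semi-major axis a = 6371 + 1680 = 8051 km. Period T = 2π√(a³/μ) = 2π√(8051³/398600) = 7189.3 s = 119.82 min.
Single-satellite node shift = (7189.3/86166) × 360° = 30.04°.
With 2 satellites evenly phased, successive equator crossings are 30.04/2 = 15.018° apart.
That is 15.018 × 111.2 = 1670 km at the equator.

1670 km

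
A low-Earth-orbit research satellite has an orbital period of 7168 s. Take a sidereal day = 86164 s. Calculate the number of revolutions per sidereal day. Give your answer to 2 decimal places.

12.02

Orbits per sidereal day = 86164 / 7168.0 = 12.021.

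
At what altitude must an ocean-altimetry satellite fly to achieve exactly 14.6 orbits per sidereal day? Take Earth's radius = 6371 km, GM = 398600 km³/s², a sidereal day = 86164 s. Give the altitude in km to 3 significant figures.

Required period T = 86164 / 14.6 = 5901.6 s.
From T = 2π√(a³/μ): a = (μ T²/4π²)^(1/3) = (398600 × 5901.6² / 4π²)^(1/3) = 7058 km.
Altitude h = a − R = 7058 − 6371 = 687 km.

687 km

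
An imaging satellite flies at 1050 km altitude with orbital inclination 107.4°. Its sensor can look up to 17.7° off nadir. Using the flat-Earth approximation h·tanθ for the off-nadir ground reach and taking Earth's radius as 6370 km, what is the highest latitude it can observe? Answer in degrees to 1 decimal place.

Retrograde orbit: the ground track reaches ±(180° − i) = ±(180 − 107.4) = ±72.6°.
Sensor half-swath on the ground ≈ 1050·tan(17.7°) = 335 km = 3.01° of latitude.
Maximum observable latitude ≈ 72.6 + 3.01 = 75.6°.

75.6°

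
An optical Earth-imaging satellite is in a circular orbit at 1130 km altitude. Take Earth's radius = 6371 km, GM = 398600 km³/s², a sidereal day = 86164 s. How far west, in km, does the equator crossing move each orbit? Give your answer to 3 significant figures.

Semi-major axis a = 6371 + 1130 = 7501 km. Period T = 2π√(a³/μ) = 2π√(7501³/398600) = 6465.3 s = 107.76 min.
During one orbit Earth rotates (6465.3 / 86164) × 360° = 27.01°.
At the equator that is 27.01° × (2π·6371/360) km/° = 27.01 × 111.2 = 3004 km.

3000 km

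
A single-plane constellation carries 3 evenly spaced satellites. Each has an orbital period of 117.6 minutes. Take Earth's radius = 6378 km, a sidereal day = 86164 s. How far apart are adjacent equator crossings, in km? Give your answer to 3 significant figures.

T = 117.6 min = 7056.0 s.
Single-satellite node shift = (7056.0/86164) × 360° = 29.48°.
With 3 satellites evenly phased, successive equator crossings are 29.48/3 = 9.827° apart.
That is 9.827 × 111.3 = 1094 km at the equator.

1090 km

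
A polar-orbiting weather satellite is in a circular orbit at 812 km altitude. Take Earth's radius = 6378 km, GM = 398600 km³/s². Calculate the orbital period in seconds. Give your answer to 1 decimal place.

Semi-major axis a = 6378 + 812 = 7190 km. Period T = 2π√(a³/μ) = 2π√(7190³/398600) = 6067.4 s = 101.12 min.

6067.4 seconds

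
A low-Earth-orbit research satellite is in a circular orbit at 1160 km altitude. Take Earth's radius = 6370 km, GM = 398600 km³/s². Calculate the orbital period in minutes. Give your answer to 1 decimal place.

Semi-major axis a = 6370 + 1160 = 7530 km. Period T = 2π√(a³/μ) = 2π√(7530³/398600) = 6502.8 s = 108.38 min.

108.4 min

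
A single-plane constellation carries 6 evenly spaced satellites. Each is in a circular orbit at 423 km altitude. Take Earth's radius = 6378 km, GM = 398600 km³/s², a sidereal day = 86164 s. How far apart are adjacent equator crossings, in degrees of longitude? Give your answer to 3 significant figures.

3.89°

Semi-major axis a = 6378 + 423 = 6801 km. Period T = 2π√(a³/μ) = 2π√(6801³/398600) = 5581.8 s = 93.03 min.
Single-satellite node shift = (5581.8/86164) × 360° = 23.32°.
With 6 satellites evenly phased, successive equator crossings are 23.32/6 = 3.887° apart.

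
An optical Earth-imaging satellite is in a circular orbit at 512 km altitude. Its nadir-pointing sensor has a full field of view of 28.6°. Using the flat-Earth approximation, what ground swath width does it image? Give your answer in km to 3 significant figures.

Half-angle = 28.6°/2 = 14.3°.
Swath width ≈ 2h·tan(θ/2) = 2 × 512 × tan(14.3°) = 261.0 km.

261 km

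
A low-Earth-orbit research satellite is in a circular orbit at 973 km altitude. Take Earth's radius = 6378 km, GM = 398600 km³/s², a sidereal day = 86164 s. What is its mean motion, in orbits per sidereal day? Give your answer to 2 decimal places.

13.74

Semi-major axis a = 6378 + 973 = 7351 km. Period T = 2π√(a³/μ) = 2π√(7351³/398600) = 6272.4 s = 104.54 min.
Orbits per sidereal day = 86164 / 6272.4 = 13.737.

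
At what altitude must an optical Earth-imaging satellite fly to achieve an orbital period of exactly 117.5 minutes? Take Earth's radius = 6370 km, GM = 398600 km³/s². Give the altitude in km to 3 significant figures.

1580 km

T = 117.5 min = 7050.0 s.
From T = 2π√(a³/μ): a = (μ T²/4π²)^(1/3) = (398600 × 7050.0² / 4π²)^(1/3) = 7947 km.
Altitude h = a − R = 7947 − 6370 = 1577 km.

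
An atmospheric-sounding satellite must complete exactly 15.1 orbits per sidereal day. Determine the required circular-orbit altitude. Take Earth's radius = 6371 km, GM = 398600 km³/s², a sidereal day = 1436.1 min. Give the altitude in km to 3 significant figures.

Required period T = 86166 / 15.1 = 5706.4 s.
From T = 2π√(a³/μ): a = (μ T²/4π²)^(1/3) = (398600 × 5706.4² / 4π²)^(1/3) = 6902 km.
Altitude h = a − R = 6902 − 6371 = 531 km.

531 km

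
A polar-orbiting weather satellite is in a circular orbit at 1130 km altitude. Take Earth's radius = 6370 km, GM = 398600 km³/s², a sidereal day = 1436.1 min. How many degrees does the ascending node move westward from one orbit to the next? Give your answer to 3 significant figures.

Semi-major axis a = 6370 + 1130 = 7500 km. Period T = 2π√(a³/μ) = 2π√(7500³/398600) = 6464.0 s = 107.73 min.
During one orbit Earth rotates (6464.0 / 86166) × 360° = 27.01°.

27.0°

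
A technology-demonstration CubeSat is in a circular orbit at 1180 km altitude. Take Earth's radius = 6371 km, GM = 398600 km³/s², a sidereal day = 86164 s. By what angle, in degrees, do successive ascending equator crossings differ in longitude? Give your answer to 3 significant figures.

27.3°

Semi-major axis a = 6371 + 1180 = 7551 km. Period T = 2π√(a³/μ) = 2π√(7551³/398600) = 6530.1 s = 108.83 min.
During one orbit Earth rotates (6530.1 / 86164) × 360° = 27.28°.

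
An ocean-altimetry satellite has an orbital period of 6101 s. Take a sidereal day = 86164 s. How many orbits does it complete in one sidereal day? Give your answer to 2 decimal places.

14.12

Orbits per sidereal day = 86164 / 6101.0 = 14.123.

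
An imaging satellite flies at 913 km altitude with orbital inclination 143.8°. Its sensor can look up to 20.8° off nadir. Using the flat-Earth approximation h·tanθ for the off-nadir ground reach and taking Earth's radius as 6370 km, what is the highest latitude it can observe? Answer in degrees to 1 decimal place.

39.3°

Retrograde orbit: the ground track reaches ±(180° − i) = ±(180 − 143.8) = ±36.2°.
Sensor half-swath on the ground ≈ 913·tan(20.8°) = 347 km = 3.12° of latitude.
Maximum observable latitude ≈ 36.2 + 3.12 = 39.3°.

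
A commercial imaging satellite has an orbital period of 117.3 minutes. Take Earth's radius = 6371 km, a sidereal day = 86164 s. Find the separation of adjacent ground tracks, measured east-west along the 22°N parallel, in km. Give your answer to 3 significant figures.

T = 117.3 min = 7038.0 s.
Node shift per orbit = (7038.0/86164) × 360° = 29.41°.
Equatorial spacing = 29.41 × 111.2 km/° = 3270 km.
At 22° latitude, spacing = 3270 × cos(22°) = 3032 km.

3030 km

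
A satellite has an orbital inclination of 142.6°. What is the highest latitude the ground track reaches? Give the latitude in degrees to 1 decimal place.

Retrograde orbit: the ground track reaches ±(180° − i) = ±(180 − 142.6) = ±37.4°.

37.4°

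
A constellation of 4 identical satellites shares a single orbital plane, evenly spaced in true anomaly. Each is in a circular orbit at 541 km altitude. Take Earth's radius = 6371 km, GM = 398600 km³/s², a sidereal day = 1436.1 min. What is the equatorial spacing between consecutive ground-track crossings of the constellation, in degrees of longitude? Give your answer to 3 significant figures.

5.97°

Semi-major axis a = 6371 + 541 = 6912 km. Period T = 2π√(a³/μ) = 2π√(6912³/398600) = 5719.0 s = 95.32 min.
Single-satellite node shift = (5719.0/86166) × 360° = 23.89°.
With 4 satellites evenly phased, successive equator crossings are 23.89/4 = 5.973° apart.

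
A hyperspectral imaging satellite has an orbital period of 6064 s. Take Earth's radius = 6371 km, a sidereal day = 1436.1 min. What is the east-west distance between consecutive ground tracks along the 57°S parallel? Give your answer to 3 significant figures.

1530 km

Node shift per orbit = (6064.0/86166) × 360° = 25.34°.
Equatorial spacing = 25.34 × 111.2 km/° = 2817 km.
At 57° latitude, spacing = 2817 × cos(57°) = 1534 km.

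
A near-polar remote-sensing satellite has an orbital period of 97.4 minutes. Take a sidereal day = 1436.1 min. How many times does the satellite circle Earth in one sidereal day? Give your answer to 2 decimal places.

14.74

T = 97.4 min = 5844.0 s.
Orbits per sidereal day = 86166 / 5844.0 = 14.744.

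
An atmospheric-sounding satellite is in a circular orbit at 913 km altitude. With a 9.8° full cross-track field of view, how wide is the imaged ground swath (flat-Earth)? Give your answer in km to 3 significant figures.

157 km

Half-angle = 9.8°/2 = 4.9°.
Swath width ≈ 2h·tan(θ/2) = 2 × 913 × tan(4.9°) = 156.5 km.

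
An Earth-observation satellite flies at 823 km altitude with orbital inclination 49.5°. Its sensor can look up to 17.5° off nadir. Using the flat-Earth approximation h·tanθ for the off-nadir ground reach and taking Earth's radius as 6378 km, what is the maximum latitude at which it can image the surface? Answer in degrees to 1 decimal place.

For a prograde orbit the ground track reaches latitude ±i = ±49.5°.
Sensor half-swath on the ground ≈ 823·tan(17.5°) = 259 km = 2.33° of latitude.
Maximum observable latitude ≈ 49.5 + 2.33 = 51.8°.

51.8°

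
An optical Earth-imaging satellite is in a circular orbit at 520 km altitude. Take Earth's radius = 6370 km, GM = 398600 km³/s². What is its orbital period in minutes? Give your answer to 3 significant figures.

94.9 min

Semi-major axis a = 6370 + 520 = 6890 km. Period T = 2π√(a³/μ) = 2π√(6890³/398600) = 5691.7 s = 94.86 min.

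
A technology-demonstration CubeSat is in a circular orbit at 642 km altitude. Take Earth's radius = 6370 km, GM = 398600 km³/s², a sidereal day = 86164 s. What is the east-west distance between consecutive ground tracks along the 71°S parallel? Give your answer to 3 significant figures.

884 km

Semi-major axis a = 6370 + 642 = 7012 km. Period T = 2π√(a³/μ) = 2π√(7012³/398600) = 5843.5 s = 97.39 min.
Node shift per orbit = (5843.5/86164) × 360° = 24.41°.
Equatorial spacing = 24.41 × 111.2 km/° = 2714 km.
At 71° latitude, spacing = 2714 × cos(71°) = 884 km.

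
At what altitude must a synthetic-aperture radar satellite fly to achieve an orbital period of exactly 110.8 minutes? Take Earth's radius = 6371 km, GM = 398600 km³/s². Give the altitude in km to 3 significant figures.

T = 110.8 min = 6648.0 s.
From T = 2π√(a³/μ): a = (μ T²/4π²)^(1/3) = (398600 × 6648.0² / 4π²)^(1/3) = 7642 km.
Altitude h = a − R = 7642 − 6371 = 1271 km.

1270 km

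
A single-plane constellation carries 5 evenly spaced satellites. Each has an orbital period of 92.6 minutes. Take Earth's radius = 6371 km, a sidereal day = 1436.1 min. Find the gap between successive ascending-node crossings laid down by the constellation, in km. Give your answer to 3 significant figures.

T = 92.6 min = 5556.0 s.
Single-satellite node shift = (5556.0/86166) × 360° = 23.21°.
With 5 satellites evenly phased, successive equator crossings are 23.21/5 = 4.643° apart.
That is 4.643 × 111.2 = 516 km at the equator.

516 km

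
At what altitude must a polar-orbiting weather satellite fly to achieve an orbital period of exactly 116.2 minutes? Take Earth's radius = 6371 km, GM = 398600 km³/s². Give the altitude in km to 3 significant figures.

T = 116.2 min = 6972.0 s.
From T = 2π√(a³/μ): a = (μ T²/4π²)^(1/3) = (398600 × 6972.0² / 4π²)^(1/3) = 7888 km.
Altitude h = a − R = 7888 − 6371 = 1517 km.

1520 km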